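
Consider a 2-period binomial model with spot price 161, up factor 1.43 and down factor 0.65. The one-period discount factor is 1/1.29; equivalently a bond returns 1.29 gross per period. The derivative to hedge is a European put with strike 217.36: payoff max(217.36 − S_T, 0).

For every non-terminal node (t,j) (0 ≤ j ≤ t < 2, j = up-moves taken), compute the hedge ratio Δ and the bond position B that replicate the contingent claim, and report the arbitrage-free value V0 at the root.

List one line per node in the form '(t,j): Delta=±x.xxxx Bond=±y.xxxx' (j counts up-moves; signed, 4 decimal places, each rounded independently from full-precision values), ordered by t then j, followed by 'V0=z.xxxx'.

Under the risk-neutral measure, an up-move has probability p* = (R−d)/(u−d) = 0.8205 and values discount at R = 1.29.
Terminal values V(2,·): V(2,0)=149.3375, V(2,1)=67.7105, V(2,2)=0.0000
(1,0): S=104.6500. Δ = (V_up−V_dn)/(S_up−S_dn) = (67.7105−149.3375)/(149.6495−68.0225) = -1.0000. V = [p*·67.7105 + (1−p*)·149.3375]/1.29 = 63.8461. B = V − Δ·S = 168.4961.
(1,1): S=230.2300. Δ = (V_up−V_dn)/(S_up−S_dn) = (0.0000−67.7105)/(329.2289−149.6495) = -0.3771. V = [p*·0.0000 + (1−p*)·67.7105]/1.29 = 9.4211. B = V − Δ·S = 96.2294.
(0,0): S=161.0000. Δ = (V_up−V_dn)/(S_up−S_dn) = (9.4211−63.8461)/(230.2300−104.6500) = -0.4334. V = [p*·9.4211 + (1−p*)·63.8461]/1.29 = 14.8757. B = V − Δ·S = 84.6514.
Root portfolio cost Δ·161+B reproduces V0=14.8757.

(0,0): Delta=-0.4334 Bond=84.6514
(1,0): Delta=-1.0000 Bond=168.4961
(1,1): Delta=-0.3771 Bond=96.2294
V0=14.8757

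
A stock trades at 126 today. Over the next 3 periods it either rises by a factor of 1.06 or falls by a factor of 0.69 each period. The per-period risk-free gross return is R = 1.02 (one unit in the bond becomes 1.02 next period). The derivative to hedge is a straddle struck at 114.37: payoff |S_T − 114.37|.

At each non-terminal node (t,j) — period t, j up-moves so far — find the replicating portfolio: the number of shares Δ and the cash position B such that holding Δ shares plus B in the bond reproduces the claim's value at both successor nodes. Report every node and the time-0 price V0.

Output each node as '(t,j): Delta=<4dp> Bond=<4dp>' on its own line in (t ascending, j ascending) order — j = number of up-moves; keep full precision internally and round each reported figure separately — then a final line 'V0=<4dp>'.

(0,0): Delta=0.1709 Bond=7.9700
(1,0): Delta=-1.0000 Bond=109.9289
(1,1): Delta=0.2633 Bond=-4.2099
(2,0): Delta=-1.0000 Bond=112.1275
(2,1): Delta=-1.0000 Bond=112.1275
(2,2): Delta=0.3630 Bond=-18.4058
V0=29.5055

Risk-neutral probability p* = (R−d)/(u−d) = (1.02−0.69)/(1.06−0.69) = 0.8919.
Terminal payoffs: V(3,0)=72.9779, V(3,1)=50.7821, V(3,2)=16.6842, V(3,3)=35.6980
(2,0): S=59.9886. Δ = (V_up−V_dn)/(S_up−S_dn) = (50.7821−72.9779)/(63.5879−41.3921) = -1.0000. V = [p*·50.7821 + (1−p*)·72.9779]/1.02 = 52.1389. B = V − Δ·S = 112.1275.
(2,1): S=92.1564. Δ = (V_up−V_dn)/(S_up−S_dn) = (16.6842−50.7821)/(97.6858−63.5879) = -1.0000. V = [p*·16.6842 + (1−p*)·50.7821]/1.02 = 19.9711. B = V − Δ·S = 112.1275.
(2,2): S=141.5736. Δ = (V_up−V_dn)/(S_up−S_dn) = (35.6980−16.6842)/(150.0680−97.6858) = 0.3630. V = [p*·35.6980 + (1−p*)·16.6842]/1.02 = 32.9828. B = V − Δ·S = -18.4058.
(1,0): S=86.9400. Δ = (V_up−V_dn)/(S_up−S_dn) = (19.9711−52.1389)/(92.1564−59.9886) = -1.0000. V = [p*·19.9711 + (1−p*)·52.1389]/1.02 = 22.9889. B = V − Δ·S = 109.9289.
(1,1): S=133.5600. Δ = (V_up−V_dn)/(S_up−S_dn) = (32.9828−19.9711)/(141.5736−92.1564) = 0.2633. V = [p*·32.9828 + (1−p*)·19.9711]/1.02 = 30.9570. B = V − Δ·S = -4.2099.
(0,0): S=126.0000. Δ = (V_up−V_dn)/(S_up−S_dn) = (30.9570−22.9889)/(133.5600−86.9400) = 0.1709. V = [p*·30.9570 + (1−p*)·22.9889]/1.02 = 29.5055. B = V − Δ·S = 7.9700.
Each (Δ,B) replicates both successor values, so the strategy is self-financing and V0 is arbitrage-free.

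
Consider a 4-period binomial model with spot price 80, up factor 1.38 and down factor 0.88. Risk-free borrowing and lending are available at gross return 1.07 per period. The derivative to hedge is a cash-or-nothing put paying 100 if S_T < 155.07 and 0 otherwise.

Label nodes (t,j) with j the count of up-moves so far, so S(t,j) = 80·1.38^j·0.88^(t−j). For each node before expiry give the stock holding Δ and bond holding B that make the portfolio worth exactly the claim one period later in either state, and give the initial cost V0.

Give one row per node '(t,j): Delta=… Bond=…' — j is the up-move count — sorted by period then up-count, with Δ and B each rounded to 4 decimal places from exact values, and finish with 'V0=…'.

(0,0): Delta=-0.5481 Bond=108.1660
(1,0): Delta=-0.3583 Bond=102.3755
(1,1): Delta=-0.7456 Bond=137.5390
(2,0): Delta=0.0000 Bond=87.3439
(2,1): Delta=-0.7311 Bond=145.7595
(2,2): Delta=-0.7607 Bond=149.4628
(3,0): Delta=0.0000 Bond=93.4579
(3,1): Delta=0.0000 Bond=93.4579
(3,2): Delta=-1.4918 Bond=257.9439
(3,3): Delta=0.0000 Bond=0.0000
V0=64.3171

Risk-neutral probability p* = (R−d)/(u−d) = (1.07−0.88)/(1.38−0.88) = 0.3800.
Terminal payoffs: V(4,0)=100.0000, V(4,1)=100.0000, V(4,2)=100.0000, V(4,3)=0.0000, V(4,4)=0.0000
  t=3,j=0: stock 54.5178 → up 75.2345 (V=100.0000), down 47.9756 (V=100.0000). Price 93.4579; hedge Δ=0.0000, bond B=93.4579.
  t=3,j=1: stock 85.4938 → up 117.9814 (V=100.0000), down 75.2345 (V=100.0000). Price 93.4579; hedge Δ=0.0000, bond B=93.4579.
  t=3,j=2: stock 134.0698 → up 185.0163 (V=0.0000), down 117.9814 (V=100.0000). Price 57.9439; hedge Δ=-1.4918, bond B=257.9439.
  t=3,j=3: stock 210.2458 → up 290.1391 (V=0.0000), down 185.0163 (V=0.0000). Price 0.0000; hedge Δ=0.0000, bond B=0.0000.
  t=2,j=0: stock 61.9520 → up 85.4938 (V=93.4579), down 54.5178 (V=93.4579). Price 87.3439; hedge Δ=0.0000, bond B=87.3439.
  t=2,j=1: stock 97.1520 → up 134.0698 (V=57.9439), down 85.4938 (V=93.4579). Price 74.7314; hedge Δ=-0.7311, bond B=145.7595.
  t=2,j=2: stock 152.3520 → up 210.2458 (V=0.0000), down 134.0698 (V=57.9439). Price 33.5750; hedge Δ=-0.7607, bond B=149.4628.
  t=1,j=0: stock 70.4000 → up 97.1520 (V=74.7314), down 61.9520 (V=87.3439). Price 77.1506; hedge Δ=-0.3583, bond B=102.3755.
  t=1,j=1: stock 110.4000 → up 152.3520 (V=33.5750), down 97.1520 (V=74.7314). Price 55.2261; hedge Δ=-0.7456, bond B=137.5390.
  t=0,j=0: stock 80.0000 → up 110.4000 (V=55.2261), down 70.4000 (V=77.1506). Price 64.3171; hedge Δ=-0.5481, bond B=108.1660.
Root portfolio cost Δ·80+B reproduces V0=64.3171.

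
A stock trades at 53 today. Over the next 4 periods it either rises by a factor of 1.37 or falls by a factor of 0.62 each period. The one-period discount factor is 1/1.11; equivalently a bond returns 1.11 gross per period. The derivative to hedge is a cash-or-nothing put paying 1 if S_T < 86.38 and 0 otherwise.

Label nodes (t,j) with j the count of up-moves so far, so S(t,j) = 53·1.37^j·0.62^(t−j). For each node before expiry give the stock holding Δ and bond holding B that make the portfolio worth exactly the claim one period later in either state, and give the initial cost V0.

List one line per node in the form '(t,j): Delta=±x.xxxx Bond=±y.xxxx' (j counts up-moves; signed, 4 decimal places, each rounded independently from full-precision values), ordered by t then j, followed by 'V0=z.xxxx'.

(0,0): Delta=-0.0051 Bond=0.8106
(1,0): Delta=0.0000 Bond=0.7312
(1,1): Delta=-0.0064 Bond=0.9892
(2,0): Delta=0.0000 Bond=0.8116
(2,1): Delta=0.0000 Bond=0.8116
(2,2): Delta=-0.0079 Bond=1.2500
(3,0): Delta=0.0000 Bond=0.9009
(3,1): Delta=0.0000 Bond=0.9009
(3,2): Delta=0.0000 Bond=0.9009
(3,3): Delta=-0.0098 Bond=1.6456
V0=0.5387

Risk-neutral probability p* = (R−d)/(u−d) = (1.11−0.62)/(1.37−0.62) = 0.6533.
Payoff layer (t=4): V(4,0)=1.0000, V(4,1)=1.0000, V(4,2)=1.0000, V(4,3)=1.0000, V(4,4)=0.0000
Node (3,0) S=12.6314: V=(p*·1.0000+(1−p*)·1.0000)/1.11=0.9009; Δ=(1.0000−1.0000)/(17.3050−7.8315)=0.0000; B=V−Δ·S=0.9009
Node (3,1) S=27.9113: V=(p*·1.0000+(1−p*)·1.0000)/1.11=0.9009; Δ=(1.0000−1.0000)/(38.2385−17.3050)=0.0000; B=V−Δ·S=0.9009
Node (3,2) S=61.6749: V=(p*·1.0000+(1−p*)·1.0000)/1.11=0.9009; Δ=(1.0000−1.0000)/(84.4947−38.2385)=0.0000; B=V−Δ·S=0.9009
Node (3,3) S=136.2817: V=(p*·0.0000+(1−p*)·1.0000)/1.11=0.3123; Δ=(0.0000−1.0000)/(186.7059−84.4947)=-0.0098; B=V−Δ·S=1.6456
Node (2,0) S=20.3732: V=(p*·0.9009+(1−p*)·0.9009)/1.11=0.8116; Δ=(0.9009−0.9009)/(27.9113−12.6314)=0.0000; B=V−Δ·S=0.8116
Node (2,1) S=45.0182: V=(p*·0.9009+(1−p*)·0.9009)/1.11=0.8116; Δ=(0.9009−0.9009)/(61.6749−27.9113)=0.0000; B=V−Δ·S=0.8116
Node (2,2) S=99.4757: V=(p*·0.3123+(1−p*)·0.9009)/1.11=0.4652; Δ=(0.3123−0.9009)/(136.2817−61.6749)=-0.0079; B=V−Δ·S=1.2500
Node (1,0) S=32.8600: V=(p*·0.8116+(1−p*)·0.8116)/1.11=0.7312; Δ=(0.8116−0.8116)/(45.0182−20.3732)=0.0000; B=V−Δ·S=0.7312
Node (1,1) S=72.6100: V=(p*·0.4652+(1−p*)·0.8116)/1.11=0.5273; Δ=(0.4652−0.8116)/(99.4757−45.0182)=-0.0064; B=V−Δ·S=0.9892
Node (0,0) S=53.0000: V=(p*·0.5273+(1−p*)·0.7312)/1.11=0.5387; Δ=(0.5273−0.7312)/(72.6100−32.8600)=-0.0051; B=V−Δ·S=0.8106
Check: Δ(0,0)·S0 + B(0,0) = 0.5387 = V0.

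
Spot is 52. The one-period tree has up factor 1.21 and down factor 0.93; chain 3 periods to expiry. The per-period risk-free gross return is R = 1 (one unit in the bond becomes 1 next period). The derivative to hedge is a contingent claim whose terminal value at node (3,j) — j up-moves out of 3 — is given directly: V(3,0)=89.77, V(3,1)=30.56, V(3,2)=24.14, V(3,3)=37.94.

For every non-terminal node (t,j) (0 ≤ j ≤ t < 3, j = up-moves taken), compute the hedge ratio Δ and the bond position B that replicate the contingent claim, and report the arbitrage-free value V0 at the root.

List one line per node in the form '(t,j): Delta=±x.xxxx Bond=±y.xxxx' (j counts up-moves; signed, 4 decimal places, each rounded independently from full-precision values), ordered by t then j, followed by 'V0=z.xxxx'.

(0,0): Delta=-2.3936 Bond=179.2182
(1,0): Delta=-3.3981 Bond=227.7947
(1,1): Delta=-0.0775 Bond=33.4887
(2,0): Delta=-4.7018 Bond=286.4318
(2,1): Delta=-0.3918 Bond=51.8836
(2,2): Delta=0.6474 Bond=-21.6957
V0=54.7517

Risk-neutral probability p* = (R−d)/(u−d) = (1−0.93)/(1.21−0.93) = 0.2500.
At expiry t=3: V(3,0)=89.7700, V(3,1)=30.5600, V(3,2)=24.1400, V(3,3)=37.9400
(2,0): S=44.9748. Δ = (V_up−V_dn)/(S_up−S_dn) = (30.5600−89.7700)/(54.4195−41.8266) = -4.7018. V = [p*·30.5600 + (1−p*)·89.7700]/1 = 74.9675. B = V − Δ·S = 286.4318.
(2,1): S=58.5156. Δ = (V_up−V_dn)/(S_up−S_dn) = (24.1400−30.5600)/(70.8039−54.4195) = -0.3918. V = [p*·24.1400 + (1−p*)·30.5600]/1 = 28.9550. B = V − Δ·S = 51.8836.
(2,2): S=76.1332. Δ = (V_up−V_dn)/(S_up−S_dn) = (37.9400−24.1400)/(92.1212−70.8039) = 0.6474. V = [p*·37.9400 + (1−p*)·24.1400]/1 = 27.5900. B = V − Δ·S = -21.6957.
(1,0): S=48.3600. Δ = (V_up−V_dn)/(S_up−S_dn) = (28.9550−74.9675)/(58.5156−44.9748) = -3.3981. V = [p*·28.9550 + (1−p*)·74.9675]/1 = 63.4644. B = V − Δ·S = 227.7947.
(1,1): S=62.9200. Δ = (V_up−V_dn)/(S_up−S_dn) = (27.5900−28.9550)/(76.1332−58.5156) = -0.0775. V = [p*·27.5900 + (1−p*)·28.9550]/1 = 28.6137. B = V − Δ·S = 33.4887.
(0,0): S=52.0000. Δ = (V_up−V_dn)/(S_up−S_dn) = (28.6137−63.4644)/(62.9200−48.3600) = -2.3936. V = [p*·28.6137 + (1−p*)·63.4644]/1 = 54.7517. B = V − Δ·S = 179.2182.
The time-0 hedge costs 54.7517, which is the no-arbitrage price.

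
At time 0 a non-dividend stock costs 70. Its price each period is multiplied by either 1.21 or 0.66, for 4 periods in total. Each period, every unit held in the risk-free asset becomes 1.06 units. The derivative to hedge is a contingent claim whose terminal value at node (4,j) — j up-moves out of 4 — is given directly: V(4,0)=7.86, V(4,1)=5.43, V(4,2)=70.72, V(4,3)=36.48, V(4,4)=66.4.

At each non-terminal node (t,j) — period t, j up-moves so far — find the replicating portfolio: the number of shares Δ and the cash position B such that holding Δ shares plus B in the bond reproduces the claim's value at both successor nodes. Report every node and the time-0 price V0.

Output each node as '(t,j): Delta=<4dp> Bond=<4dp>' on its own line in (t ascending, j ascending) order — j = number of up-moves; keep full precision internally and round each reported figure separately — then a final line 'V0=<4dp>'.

Under the risk-neutral measure, an up-move has probability p* = (R−d)/(u−d) = 0.7273 and values discount at R = 1.06.
Terminal values V(4,·): V(4,0)=7.8600, V(4,1)=5.4300, V(4,2)=70.7200, V(4,3)=36.4800, V(4,4)=66.4000
  t=3,j=0: stock 20.1247 → up 24.3509 (V=5.4300), down 13.2823 (V=7.8600). Price 5.7479; hedge Δ=-0.2195, bond B=10.1660.
  t=3,j=1: stock 36.8953 → up 44.6433 (V=70.7200), down 24.3509 (V=5.4300). Price 49.9185; hedge Δ=3.2175, bond B=-68.7906.
  t=3,j=2: stock 67.6414 → up 81.8461 (V=36.4800), down 44.6433 (V=70.7200). Price 43.2247; hedge Δ=-0.9204, bond B=105.4792.
  t=3,j=3: stock 124.0093 → up 150.0512 (V=66.4000), down 81.8461 (V=36.4800). Price 54.9434; hedge Δ=0.4387, bond B=0.5434.
  t=2,j=0: stock 30.4920 → up 36.8953 (V=49.9185), down 20.1247 (V=5.7479). Price 35.7283; hedge Δ=2.6338, bond B=-44.5820.
  t=2,j=1: stock 55.9020 → up 67.6414 (V=43.2247), down 36.8953 (V=49.9185). Price 42.5003; hedge Δ=-0.2177, bond B=54.6709.
  t=2,j=2: stock 102.4870 → up 124.0093 (V=54.9434), down 67.6414 (V=43.2247). Price 48.8183; hedge Δ=0.2079, bond B=27.5116.
  t=1,j=0: stock 46.2000 → up 55.9020 (V=42.5003), down 30.4920 (V=35.7283). Price 38.3522; hedge Δ=0.2665, bond B=26.0395.
  t=1,j=1: stock 84.7000 → up 102.4870 (V=48.8183), down 55.9020 (V=42.5003). Price 44.4294; hedge Δ=0.1356, bond B=32.9421.
  t=0,j=0: stock 70.0000 → up 84.7000 (V=44.4294), down 46.2000 (V=38.3522). Price 40.3510; hedge Δ=0.1578, bond B=29.3015.
Self-financing check: at every node Δ·S+B equals the discounted successor values.

(0,0): Delta=0.1578 Bond=29.3015
(1,0): Delta=0.2665 Bond=26.0395
(1,1): Delta=0.1356 Bond=32.9421
(2,0): Delta=2.6338 Bond=-44.5820
(2,1): Delta=-0.2177 Bond=54.6709
(2,2): Delta=0.2079 Bond=27.5116
(3,0): Delta=-0.2195 Bond=10.1660
(3,1): Delta=3.2175 Bond=-68.7906
(3,2): Delta=-0.9204 Bond=105.4792
(3,3): Delta=0.4387 Bond=0.5434
V0=40.3510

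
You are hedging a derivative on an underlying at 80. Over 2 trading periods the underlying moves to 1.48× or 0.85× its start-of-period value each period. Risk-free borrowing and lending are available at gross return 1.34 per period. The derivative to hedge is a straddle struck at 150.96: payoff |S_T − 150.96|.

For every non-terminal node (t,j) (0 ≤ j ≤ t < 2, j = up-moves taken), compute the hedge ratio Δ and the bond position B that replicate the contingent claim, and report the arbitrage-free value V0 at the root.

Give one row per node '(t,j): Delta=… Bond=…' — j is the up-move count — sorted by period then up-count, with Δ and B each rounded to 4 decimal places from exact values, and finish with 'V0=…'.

Under the risk-neutral measure, an up-move has probability p* = (R−d)/(u−d) = 0.7778 and values discount at R = 1.34.
At expiry t=2: V(2,0)=93.1600, V(2,1)=50.3200, V(2,2)=24.2720
Node (1,0) S=68.0000: V=(p*·50.3200+(1−p*)·93.1600)/1.34=44.6567; Δ=(50.3200−93.1600)/(100.6400−57.8000)=-1.0000; B=V−Δ·S=112.6567
Node (1,1) S=118.4000: V=(p*·24.2720+(1−p*)·50.3200)/1.34=22.4332; Δ=(24.2720−50.3200)/(175.2320−100.6400)=-0.3492; B=V−Δ·S=63.7792
Node (0,0) S=80.0000: V=(p*·22.4332+(1−p*)·44.6567)/1.34=20.4267; Δ=(22.4332−44.6567)/(118.4000−68.0000)=-0.4409; B=V−Δ·S=55.7021
Each (Δ,B) replicates both successor values, so the strategy is self-financing and V0 is arbitrage-free.

(0,0): Delta=-0.4409 Bond=55.7021
(1,0): Delta=-1.0000 Bond=112.6567
(1,1): Delta=-0.3492 Bond=63.7792
V0=20.4267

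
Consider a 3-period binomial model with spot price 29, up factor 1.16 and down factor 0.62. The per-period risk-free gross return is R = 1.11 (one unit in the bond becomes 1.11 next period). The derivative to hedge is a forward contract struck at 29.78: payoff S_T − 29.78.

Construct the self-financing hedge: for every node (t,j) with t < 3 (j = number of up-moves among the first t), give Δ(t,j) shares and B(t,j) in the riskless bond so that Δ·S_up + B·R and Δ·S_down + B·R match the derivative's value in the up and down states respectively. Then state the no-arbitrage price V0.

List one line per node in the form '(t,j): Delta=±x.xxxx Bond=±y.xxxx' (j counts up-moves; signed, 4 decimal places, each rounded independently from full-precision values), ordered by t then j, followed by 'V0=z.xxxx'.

No-arbitrage ⇒ martingale measure with p* = (R−d)/(u−d) = 0.9074.
Terminal values V(3,·): V(3,0)=-22.8685, V(3,1)=-16.8488, V(3,2)=-5.5861, V(3,3)=15.4860
(2,0): S=11.1476. Δ = (V_up−V_dn)/(S_up−S_dn) = (-16.8488−-22.8685)/(12.9312−6.9115) = 1.0000. V = [p*·-16.8488 + (1−p*)·-22.8685]/1.11 = -15.6812. B = V − Δ·S = -26.8288.
(2,1): S=20.8568. Δ = (V_up−V_dn)/(S_up−S_dn) = (-5.5861−-16.8488)/(24.1939−12.9312) = 1.0000. V = [p*·-5.5861 + (1−p*)·-16.8488]/1.11 = -5.9720. B = V − Δ·S = -26.8288.
(2,2): S=39.0224. Δ = (V_up−V_dn)/(S_up−S_dn) = (15.4860−-5.5861)/(45.2660−24.1939) = 1.0000. V = [p*·15.4860 + (1−p*)·-5.5861]/1.11 = 12.1936. B = V − Δ·S = -26.8288.
(1,0): S=17.9800. Δ = (V_up−V_dn)/(S_up−S_dn) = (-5.9720−-15.6812)/(20.8568−11.1476) = 1.0000. V = [p*·-5.9720 + (1−p*)·-15.6812]/1.11 = -6.1901. B = V − Δ·S = -24.1701.
(1,1): S=33.6400. Δ = (V_up−V_dn)/(S_up−S_dn) = (12.1936−-5.9720)/(39.0224−20.8568) = 1.0000. V = [p*·12.1936 + (1−p*)·-5.9720]/1.11 = 9.4699. B = V − Δ·S = -24.1701.
(0,0): S=29.0000. Δ = (V_up−V_dn)/(S_up−S_dn) = (9.4699−-6.1901)/(33.6400−17.9800) = 1.0000. V = [p*·9.4699 + (1−p*)·-6.1901]/1.11 = 7.2251. B = V − Δ·S = -21.7749.
The time-0 hedge costs 7.2251, which is the no-arbitrage price.

(0,0): Delta=1.0000 Bond=-21.7749
(1,0): Delta=1.0000 Bond=-24.1701
(1,1): Delta=1.0000 Bond=-24.1701
(2,0): Delta=1.0000 Bond=-26.8288
(2,1): Delta=1.0000 Bond=-26.8288
(2,2): Delta=1.0000 Bond=-26.8288
V0=7.2251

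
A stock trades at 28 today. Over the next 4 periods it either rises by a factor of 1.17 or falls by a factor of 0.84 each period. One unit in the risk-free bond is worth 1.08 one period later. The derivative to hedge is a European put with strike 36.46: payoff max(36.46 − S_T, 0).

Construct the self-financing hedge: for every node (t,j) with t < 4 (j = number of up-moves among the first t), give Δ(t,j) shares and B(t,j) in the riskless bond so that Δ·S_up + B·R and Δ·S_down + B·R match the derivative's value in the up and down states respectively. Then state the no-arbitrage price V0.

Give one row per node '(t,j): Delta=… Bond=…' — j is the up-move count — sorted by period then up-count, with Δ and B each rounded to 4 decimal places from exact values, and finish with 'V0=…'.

(0,0): Delta=-0.4659 Bond=15.5106
(1,0): Delta=-0.9293 Bond=27.6500
(1,1): Delta=-0.3412 Bond=12.6645
(2,0): Delta=-1.0000 Bond=31.2586
(2,1): Delta=-0.9103 Bond=29.3382
(2,2): Delta=-0.1880 Bond=7.8049
(3,0): Delta=-1.0000 Bond=33.7593
(3,1): Delta=-1.0000 Bond=33.7593
(3,2): Delta=-0.8861 Bond=30.9076
(3,3): Delta=0.0000 Bond=0.0000
V0=2.4644

The replicating-portfolio and risk-neutral prices coincide; use p* = (1.08−0.84)/(1.17−0.84) = 0.7273 for the latter.
Terminal payoffs: V(4,0)=22.5196, V(4,1)=17.0430, V(4,2)=9.4149, V(4,3)=0.0000, V(4,4)=0.0000
  t=3,j=0: stock 16.5957 → up 19.4170 (V=17.0430), down 13.9404 (V=22.5196). Price 17.1635; hedge Δ=-1.0000, bond B=33.7593.
  t=3,j=1: stock 23.1155 → up 27.0451 (V=9.4149), down 19.4170 (V=17.0430). Price 10.6438; hedge Δ=-1.0000, bond B=33.7593.
  t=3,j=2: stock 32.1965 → up 37.6699 (V=0.0000), down 27.0451 (V=9.4149). Price 2.3775; hedge Δ=-0.8861, bond B=30.9076.
  t=3,j=3: stock 44.8452 → up 52.4688 (V=0.0000), down 37.6699 (V=0.0000). Price 0.0000; hedge Δ=0.0000, bond B=0.0000.
  t=2,j=0: stock 19.7568 → up 23.1155 (V=10.6438), down 16.5957 (V=17.1635). Price 11.5018; hedge Δ=-1.0000, bond B=31.2586.
  t=2,j=1: stock 27.5184 → up 32.1965 (V=2.3775), down 23.1155 (V=10.6438). Price 4.2888; hedge Δ=-0.9103, bond B=29.3382.
  t=2,j=2: stock 38.3292 → up 44.8452 (V=0.0000), down 32.1965 (V=2.3775). Price 0.6004; hedge Δ=-0.1880, bond B=7.8049.
  t=1,j=0: stock 23.5200 → up 27.5184 (V=4.2888), down 19.7568 (V=11.5018). Price 5.7926; hedge Δ=-0.9293, bond B=27.6500.
  t=1,j=1: stock 32.7600 → up 38.3292 (V=0.6004), down 27.5184 (V=4.2888). Price 1.4873; hedge Δ=-0.3412, bond B=12.6645.
  t=0,j=0: stock 28.0000 → up 32.7600 (V=1.4873), down 23.5200 (V=5.7926). Price 2.4644; hedge Δ=-0.4659, bond B=15.5106.
Each (Δ,B) replicates both successor values, so the strategy is self-financing and V0 is arbitrage-free.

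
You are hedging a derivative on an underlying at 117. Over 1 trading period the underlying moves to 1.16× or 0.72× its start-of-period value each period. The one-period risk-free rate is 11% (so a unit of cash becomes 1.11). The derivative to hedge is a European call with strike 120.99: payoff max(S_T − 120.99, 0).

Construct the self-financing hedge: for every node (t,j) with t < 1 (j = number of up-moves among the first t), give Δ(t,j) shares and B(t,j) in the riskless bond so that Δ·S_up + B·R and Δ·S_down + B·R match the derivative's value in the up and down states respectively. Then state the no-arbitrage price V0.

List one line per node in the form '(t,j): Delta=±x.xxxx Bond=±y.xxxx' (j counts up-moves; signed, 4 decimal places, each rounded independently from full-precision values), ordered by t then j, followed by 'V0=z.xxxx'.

Under the risk-neutral measure, an up-move has probability p* = (R−d)/(u−d) = 0.8864 and values discount at R = 1.11.
Payoff layer (t=1): V(1,0)=0.0000, V(1,1)=14.7300
  t=0,j=0: stock 117.0000 → up 135.7200 (V=14.7300), down 84.2400 (V=0.0000). Price 11.7623; hedge Δ=0.2861, bond B=-21.7150.
Root portfolio cost Δ·117+B reproduces V0=11.7623.

(0,0): Delta=0.2861 Bond=-21.7150
V0=11.7623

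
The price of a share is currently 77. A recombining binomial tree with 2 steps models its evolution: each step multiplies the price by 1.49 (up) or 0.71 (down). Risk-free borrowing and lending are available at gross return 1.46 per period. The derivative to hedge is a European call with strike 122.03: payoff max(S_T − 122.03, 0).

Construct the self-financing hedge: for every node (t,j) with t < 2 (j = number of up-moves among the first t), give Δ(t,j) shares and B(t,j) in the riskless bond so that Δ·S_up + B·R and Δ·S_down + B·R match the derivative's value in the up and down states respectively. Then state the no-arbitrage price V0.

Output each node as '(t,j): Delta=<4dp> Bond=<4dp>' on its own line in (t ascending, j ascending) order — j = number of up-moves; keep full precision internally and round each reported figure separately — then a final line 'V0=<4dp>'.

(0,0): Delta=0.5364 Bond=-20.0859
(1,0): Delta=0.0000 Bond=0.0000
(1,1): Delta=0.5466 Bond=-30.4984
V0=21.2175

Risk-neutral probability p* = (R−d)/(u−d) = (1.46−0.71)/(1.49−0.71) = 0.9615.
Terminal payoffs: V(2,0)=0.0000, V(2,1)=0.0000, V(2,2)=48.9177
(1,0): S=54.6700. Δ = (V_up−V_dn)/(S_up−S_dn) = (0.0000−0.0000)/(81.4583−38.8157) = 0.0000. V = [p*·0.0000 + (1−p*)·0.0000]/1.46 = 0.0000. B = V − Δ·S = 0.0000.
(1,1): S=114.7300. Δ = (V_up−V_dn)/(S_up−S_dn) = (48.9177−0.0000)/(170.9477−81.4583) = 0.5466. V = [p*·48.9177 + (1−p*)·0.0000]/1.46 = 32.2166. B = V − Δ·S = -30.4984.
(0,0): S=77.0000. Δ = (V_up−V_dn)/(S_up−S_dn) = (32.2166−0.0000)/(114.7300−54.6700) = 0.5364. V = [p*·32.2166 + (1−p*)·0.0000]/1.46 = 21.2175. B = V − Δ·S = -20.0859.
Check: Δ(0,0)·S0 + B(0,0) = 21.2175 = V0.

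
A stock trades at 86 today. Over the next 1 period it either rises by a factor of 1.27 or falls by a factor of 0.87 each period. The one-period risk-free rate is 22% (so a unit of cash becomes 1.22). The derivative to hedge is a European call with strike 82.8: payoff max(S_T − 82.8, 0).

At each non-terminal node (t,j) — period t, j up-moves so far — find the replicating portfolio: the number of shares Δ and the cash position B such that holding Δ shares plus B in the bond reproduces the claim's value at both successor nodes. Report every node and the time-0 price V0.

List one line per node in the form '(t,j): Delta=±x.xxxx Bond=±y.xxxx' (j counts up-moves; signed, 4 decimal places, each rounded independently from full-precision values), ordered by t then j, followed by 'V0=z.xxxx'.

No-arbitrage ⇒ martingale measure with p* = (R−d)/(u−d) = 0.8750.
At expiry t=1: V(1,0)=0.0000, V(1,1)=26.4200
Node (0,0) S=86.0000: V=(p*·26.4200+(1−p*)·0.0000)/1.22=18.9488; Δ=(26.4200−0.0000)/(109.2200−74.8200)=0.7680; B=V−Δ·S=-47.1012
The time-0 hedge costs 18.9488, which is the no-arbitrage price.

(0,0): Delta=0.7680 Bond=-47.1012
V0=18.9488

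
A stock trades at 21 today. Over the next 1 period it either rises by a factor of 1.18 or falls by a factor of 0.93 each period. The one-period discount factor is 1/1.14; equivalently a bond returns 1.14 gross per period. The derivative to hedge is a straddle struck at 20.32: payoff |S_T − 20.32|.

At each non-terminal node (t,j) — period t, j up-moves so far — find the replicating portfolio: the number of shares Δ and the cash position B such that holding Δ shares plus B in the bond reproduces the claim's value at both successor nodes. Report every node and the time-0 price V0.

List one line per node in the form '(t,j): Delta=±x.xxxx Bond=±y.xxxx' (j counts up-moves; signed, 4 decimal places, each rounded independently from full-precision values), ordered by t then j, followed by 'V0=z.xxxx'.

(0,0): Delta=0.6990 Bond=-11.2828
V0=3.3972

Risk-neutral probability p* = (R−d)/(u−d) = (1.14−0.93)/(1.18−0.93) = 0.8400.
Terminal values V(1,·): V(1,0)=0.7900, V(1,1)=4.4600
Node (0,0) S=21.0000: V=(p*·4.4600+(1−p*)·0.7900)/1.14=3.3972; Δ=(4.4600−0.7900)/(24.7800−19.5300)=0.6990; B=V−Δ·S=-11.2828
Check: Δ(0,0)·S0 + B(0,0) = 3.3972 = V0.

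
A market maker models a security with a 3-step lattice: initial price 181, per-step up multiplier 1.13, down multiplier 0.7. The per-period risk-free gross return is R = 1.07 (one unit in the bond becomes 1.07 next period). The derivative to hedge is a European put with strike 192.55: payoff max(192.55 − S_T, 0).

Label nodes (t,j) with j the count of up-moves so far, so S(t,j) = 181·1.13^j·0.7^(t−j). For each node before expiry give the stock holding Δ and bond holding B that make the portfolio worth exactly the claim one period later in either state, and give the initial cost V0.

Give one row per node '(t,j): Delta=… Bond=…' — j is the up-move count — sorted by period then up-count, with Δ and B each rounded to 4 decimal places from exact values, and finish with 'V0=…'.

The replicating-portfolio and risk-neutral prices coincide; use p* = (1.07−0.7)/(1.13−0.7) = 0.8605 for the latter.
Terminal payoffs: V(3,0)=130.4670, V(3,1)=92.3303, V(3,2)=30.7668, V(3,3)=0.0000
Node (2,0) S=88.6900: V=(p*·92.3303+(1−p*)·130.4670)/1.07=91.2633; Δ=(92.3303−130.4670)/(100.2197−62.0830)=-1.0000; B=V−Δ·S=179.9533
Node (2,1) S=143.1710: V=(p*·30.7668+(1−p*)·92.3303)/1.07=36.7823; Δ=(30.7668−92.3303)/(161.7832−100.2197)=-1.0000; B=V−Δ·S=179.9533
Node (2,2) S=231.1189: V=(p*·0.0000+(1−p*)·30.7668)/1.07=4.0122; Δ=(0.0000−30.7668)/(261.1644−161.7832)=-0.3096; B=V−Δ·S=75.5628
Node (1,0) S=126.7000: V=(p*·36.7823+(1−p*)·91.2633)/1.07=41.4806; Δ=(36.7823−91.2633)/(143.1710−88.6900)=-1.0000; B=V−Δ·S=168.1806
Node (1,1) S=204.5300: V=(p*·4.0122+(1−p*)·36.7823)/1.07=8.0231; Δ=(4.0122−36.7823)/(231.1189−143.1710)=-0.3726; B=V−Δ·S=84.2326
Node (0,0) S=181.0000: V=(p*·8.0231+(1−p*)·41.4806)/1.07=11.8613; Δ=(8.0231−41.4806)/(204.5300−126.7000)=-0.4299; B=V−Δ·S=89.6694
Check: Δ(0,0)·S0 + B(0,0) = 11.8613 = V0.

(0,0): Delta=-0.4299 Bond=89.6694
(1,0): Delta=-1.0000 Bond=168.1806
(1,1): Delta=-0.3726 Bond=84.2326
(2,0): Delta=-1.0000 Bond=179.9533
(2,1): Delta=-1.0000 Bond=179.9533
(2,2): Delta=-0.3096 Bond=75.5628
V0=11.8613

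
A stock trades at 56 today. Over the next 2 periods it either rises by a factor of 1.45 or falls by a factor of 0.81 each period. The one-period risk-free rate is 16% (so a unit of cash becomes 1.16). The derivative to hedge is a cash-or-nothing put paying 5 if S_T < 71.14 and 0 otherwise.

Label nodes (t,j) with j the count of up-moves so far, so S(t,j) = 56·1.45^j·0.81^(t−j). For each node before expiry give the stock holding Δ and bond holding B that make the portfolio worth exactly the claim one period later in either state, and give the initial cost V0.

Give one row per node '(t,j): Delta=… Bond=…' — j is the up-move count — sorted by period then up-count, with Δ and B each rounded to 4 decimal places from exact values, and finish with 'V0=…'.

The replicating-portfolio and risk-neutral prices coincide; use p* = (1.16−0.81)/(1.45−0.81) = 0.5469 for the latter.
At expiry t=2: V(2,0)=5.0000, V(2,1)=5.0000, V(2,2)=0.0000
(1,0): S=45.3600. Δ = (V_up−V_dn)/(S_up−S_dn) = (5.0000−5.0000)/(65.7720−36.7416) = 0.0000. V = [p*·5.0000 + (1−p*)·5.0000]/1.16 = 4.3103. B = V − Δ·S = 4.3103.
(1,1): S=81.2000. Δ = (V_up−V_dn)/(S_up−S_dn) = (0.0000−5.0000)/(117.7400−65.7720) = -0.0962. V = [p*·0.0000 + (1−p*)·5.0000]/1.16 = 1.9531. B = V − Δ·S = 9.7656.
(0,0): S=56.0000. Δ = (V_up−V_dn)/(S_up−S_dn) = (1.9531−4.3103)/(81.2000−45.3600) = -0.0658. V = [p*·1.9531 + (1−p*)·4.3103]/1.16 = 2.6045. B = V − Δ·S = 6.2877.
Root portfolio cost Δ·56+B reproduces V0=2.6045.

(0,0): Delta=-0.0658 Bond=6.2877
(1,0): Delta=0.0000 Bond=4.3103
(1,1): Delta=-0.0962 Bond=9.7656
V0=2.6045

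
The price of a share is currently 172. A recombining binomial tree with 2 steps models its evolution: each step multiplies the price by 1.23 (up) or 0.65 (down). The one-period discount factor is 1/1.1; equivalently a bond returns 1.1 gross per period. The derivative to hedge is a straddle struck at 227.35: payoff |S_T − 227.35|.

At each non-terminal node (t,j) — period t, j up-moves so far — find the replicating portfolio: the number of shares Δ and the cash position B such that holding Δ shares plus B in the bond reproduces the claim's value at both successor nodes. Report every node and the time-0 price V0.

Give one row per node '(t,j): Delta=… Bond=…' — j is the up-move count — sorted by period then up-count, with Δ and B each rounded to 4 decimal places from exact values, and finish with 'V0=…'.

Since d<R<u, set p* = (R−d)/(u−d) = 0.7759; price each node as the discounted p*-expectation of its children.
Payoff layer (t=2): V(2,0)=154.6800, V(2,1)=89.8360, V(2,2)=32.8688
Node (1,0) S=111.8000: V=(p*·89.8360+(1−p*)·154.6800)/1.1=94.8818; Δ=(89.8360−154.6800)/(137.5140−72.6700)=-1.0000; B=V−Δ·S=206.6818
Node (1,1) S=211.5600: V=(p*·32.8688+(1−p*)·89.8360)/1.1=41.4885; Δ=(32.8688−89.8360)/(260.2188−137.5140)=-0.4643; B=V−Δ·S=139.7078
Node (0,0) S=172.0000: V=(p*·41.4885+(1−p*)·94.8818)/1.1=48.5963; Δ=(41.4885−94.8818)/(211.5600−111.8000)=-0.5352; B=V−Δ·S=140.6538
Check: Δ(0,0)·S0 + B(0,0) = 48.5963 = V0.

(0,0): Delta=-0.5352 Bond=140.6538
(1,0): Delta=-1.0000 Bond=206.6818
(1,1): Delta=-0.4643 Bond=139.7078
V0=48.5963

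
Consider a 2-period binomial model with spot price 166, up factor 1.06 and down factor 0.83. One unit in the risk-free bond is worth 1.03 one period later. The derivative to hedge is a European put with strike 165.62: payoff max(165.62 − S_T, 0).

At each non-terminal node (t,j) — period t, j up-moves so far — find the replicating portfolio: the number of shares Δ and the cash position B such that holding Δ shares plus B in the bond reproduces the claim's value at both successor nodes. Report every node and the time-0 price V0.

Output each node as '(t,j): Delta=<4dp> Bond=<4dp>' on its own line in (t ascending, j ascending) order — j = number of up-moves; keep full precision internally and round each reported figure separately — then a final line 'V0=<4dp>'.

(0,0): Delta=-0.5379 Bond=94.3005
(1,0): Delta=-1.0000 Bond=160.7961
(1,1): Delta=-0.4836 Bond=87.5795
V0=5.0072

No-arbitrage ⇒ martingale measure with p* = (R−d)/(u−d) = 0.8696.
Terminal payoffs: V(2,0)=51.2626, V(2,1)=19.5732, V(2,2)=0.0000
(1,0): S=137.7800. Δ = (V_up−V_dn)/(S_up−S_dn) = (19.5732−51.2626)/(146.0468−114.3574) = -1.0000. V = [p*·19.5732 + (1−p*)·51.2626]/1.03 = 23.0161. B = V − Δ·S = 160.7961.
(1,1): S=175.9600. Δ = (V_up−V_dn)/(S_up−S_dn) = (0.0000−19.5732)/(186.5176−146.0468) = -0.4836. V = [p*·0.0000 + (1−p*)·19.5732]/1.03 = 2.4787. B = V − Δ·S = 87.5795.
(0,0): S=166.0000. Δ = (V_up−V_dn)/(S_up−S_dn) = (2.4787−23.0161)/(175.9600−137.7800) = -0.5379. V = [p*·2.4787 + (1−p*)·23.0161]/1.03 = 5.0072. B = V − Δ·S = 94.3005.
Each (Δ,B) replicates both successor values, so the strategy is self-financing and V0 is arbitrage-free.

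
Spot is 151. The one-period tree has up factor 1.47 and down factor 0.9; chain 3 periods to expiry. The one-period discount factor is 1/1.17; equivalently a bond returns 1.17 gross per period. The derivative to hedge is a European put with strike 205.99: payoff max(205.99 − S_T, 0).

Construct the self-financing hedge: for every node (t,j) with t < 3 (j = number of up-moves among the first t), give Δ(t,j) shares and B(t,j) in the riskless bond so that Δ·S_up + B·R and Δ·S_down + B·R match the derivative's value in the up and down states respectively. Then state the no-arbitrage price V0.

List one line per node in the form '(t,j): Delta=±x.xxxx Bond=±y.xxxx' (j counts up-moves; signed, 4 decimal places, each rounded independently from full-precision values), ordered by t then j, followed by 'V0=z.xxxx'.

No-arbitrage ⇒ martingale measure with p* = (R−d)/(u−d) = 0.4737.
Terminal values V(3,·): V(3,0)=95.9110, V(3,1)=26.1943, V(3,2)=0.0000, V(3,3)=0.0000
(2,0): S=122.3100. Δ = (V_up−V_dn)/(S_up−S_dn) = (26.1943−95.9110)/(179.7957−110.0790) = -1.0000. V = [p*·26.1943 + (1−p*)·95.9110]/1.17 = 53.7498. B = V − Δ·S = 176.0598.
(2,1): S=199.7730. Δ = (V_up−V_dn)/(S_up−S_dn) = (0.0000−26.1943)/(293.6663−179.7957) = -0.2300. V = [p*·0.0000 + (1−p*)·26.1943]/1.17 = 11.7833. B = V − Δ·S = 57.7382.
(2,2): S=326.2959. Δ = (V_up−V_dn)/(S_up−S_dn) = (0.0000−0.0000)/(479.6550−293.6663) = 0.0000. V = [p*·0.0000 + (1−p*)·0.0000]/1.17 = 0.0000. B = V − Δ·S = 0.0000.
(1,0): S=135.9000. Δ = (V_up−V_dn)/(S_up−S_dn) = (11.7833−53.7498)/(199.7730−122.3100) = -0.5418. V = [p*·11.7833 + (1−p*)·53.7498]/1.17 = 28.9495. B = V − Δ·S = 102.5750.
(1,1): S=221.9700. Δ = (V_up−V_dn)/(S_up−S_dn) = (0.0000−11.7833)/(326.2959−199.7730) = -0.0931. V = [p*·0.0000 + (1−p*)·11.7833]/1.17 = 5.3006. B = V − Δ·S = 25.9731.
(0,0): S=151.0000. Δ = (V_up−V_dn)/(S_up−S_dn) = (5.3006−28.9495)/(221.9700−135.9000) = -0.2748. V = [p*·5.3006 + (1−p*)·28.9495]/1.17 = 15.1687. B = V − Δ·S = 56.6580.
Self-financing check: at every node Δ·S+B equals the discounted successor values.

(0,0): Delta=-0.2748 Bond=56.6580
(1,0): Delta=-0.5418 Bond=102.5750
(1,1): Delta=-0.0931 Bond=25.9731
(2,0): Delta=-1.0000 Bond=176.0598
(2,1): Delta=-0.2300 Bond=57.7382
(2,2): Delta=0.0000 Bond=0.0000
V0=15.1687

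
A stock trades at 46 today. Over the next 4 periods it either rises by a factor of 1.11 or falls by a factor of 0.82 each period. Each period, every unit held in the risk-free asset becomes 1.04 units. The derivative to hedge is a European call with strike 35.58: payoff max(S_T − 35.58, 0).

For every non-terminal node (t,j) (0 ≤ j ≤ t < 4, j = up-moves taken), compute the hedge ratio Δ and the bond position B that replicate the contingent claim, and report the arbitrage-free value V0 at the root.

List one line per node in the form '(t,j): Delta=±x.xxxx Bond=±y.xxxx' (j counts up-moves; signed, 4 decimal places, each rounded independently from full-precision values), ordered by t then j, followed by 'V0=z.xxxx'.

Under the risk-neutral measure, an up-move has probability p* = (R−d)/(u−d) = 0.7586 and values discount at R = 1.04.
Payoff layer (t=4): V(4,0)=0.0000, V(4,1)=0.0000, V(4,2)=2.5293, V(4,3)=16.0070, V(4,4)=34.2512
  t=3,j=0: stock 25.3629 → up 28.1529 (V=0.0000), down 20.7976 (V=0.0000). Price 0.0000; hedge Δ=0.0000, bond B=0.0000.
  t=3,j=1: stock 34.3327 → up 38.1093 (V=2.5293), down 28.1529 (V=0.0000). Price 1.8450; hedge Δ=0.2540, bond B=-6.8769.
  t=3,j=2: stock 46.4748 → up 51.5870 (V=16.0070), down 38.1093 (V=2.5293). Price 12.2633; hedge Δ=1.0000, bond B=-34.2115.
  t=3,j=3: stock 62.9110 → up 69.8312 (V=34.2512), down 51.5870 (V=16.0070). Price 28.6995; hedge Δ=1.0000, bond B=-34.2115.
  t=2,j=0: stock 30.9304 → up 34.3327 (V=1.8450), down 25.3629 (V=0.0000). Price 1.3458; hedge Δ=0.2057, bond B=-5.0163.
  t=2,j=1: stock 41.8692 → up 46.4748 (V=12.2633), down 34.3327 (V=1.8450). Price 9.3736; hedge Δ=0.8580, bond B=-26.5515.
  t=2,j=2: stock 56.6766 → up 62.9110 (V=28.6995), down 46.4748 (V=12.2633). Price 23.7809; hedge Δ=1.0000, bond B=-32.8957.
  t=1,j=0: stock 37.7200 → up 41.8692 (V=9.3736), down 30.9304 (V=1.3458). Price 7.1499; hedge Δ=0.7339, bond B=-20.5320.
  t=1,j=1: stock 51.0600 → up 56.6766 (V=23.7809), down 41.8692 (V=9.3736). Price 19.5224; hedge Δ=0.9730, bond B=-30.1580.
  t=0,j=0: stock 46.0000 → up 51.0600 (V=19.5224), down 37.7200 (V=7.1499). Price 15.8999; hedge Δ=0.9275, bond B=-26.7639.
Check: Δ(0,0)·S0 + B(0,0) = 15.8999 = V0.

(0,0): Delta=0.9275 Bond=-26.7639
(1,0): Delta=0.7339 Bond=-20.5320
(1,1): Delta=0.9730 Bond=-30.1580
(2,0): Delta=0.2057 Bond=-5.0163
(2,1): Delta=0.8580 Bond=-26.5515
(2,2): Delta=1.0000 Bond=-32.8957
(3,0): Delta=0.0000 Bond=0.0000
(3,1): Delta=0.2540 Bond=-6.8769
(3,2): Delta=1.0000 Bond=-34.2115
(3,3): Delta=1.0000 Bond=-34.2115
V0=15.8999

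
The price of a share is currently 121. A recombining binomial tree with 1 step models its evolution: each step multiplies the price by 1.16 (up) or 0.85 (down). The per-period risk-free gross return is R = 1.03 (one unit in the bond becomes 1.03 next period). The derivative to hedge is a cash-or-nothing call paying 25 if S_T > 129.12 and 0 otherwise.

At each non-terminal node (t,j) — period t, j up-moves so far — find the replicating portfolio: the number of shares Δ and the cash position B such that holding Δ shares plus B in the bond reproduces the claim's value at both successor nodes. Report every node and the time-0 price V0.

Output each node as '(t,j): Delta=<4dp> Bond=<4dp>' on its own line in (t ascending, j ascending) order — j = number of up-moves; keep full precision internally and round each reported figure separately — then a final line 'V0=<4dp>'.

(0,0): Delta=0.6665 Bond=-66.5518
V0=14.0933

No-arbitrage ⇒ martingale measure with p* = (R−d)/(u−d) = 0.5806.
At expiry t=1: V(1,0)=0.0000, V(1,1)=25.0000
Node (0,0) S=121.0000: V=(p*·25.0000+(1−p*)·0.0000)/1.03=14.0933; Δ=(25.0000−0.0000)/(140.3600−102.8500)=0.6665; B=V−Δ·S=-66.5518
Root portfolio cost Δ·121+B reproduces V0=14.0933.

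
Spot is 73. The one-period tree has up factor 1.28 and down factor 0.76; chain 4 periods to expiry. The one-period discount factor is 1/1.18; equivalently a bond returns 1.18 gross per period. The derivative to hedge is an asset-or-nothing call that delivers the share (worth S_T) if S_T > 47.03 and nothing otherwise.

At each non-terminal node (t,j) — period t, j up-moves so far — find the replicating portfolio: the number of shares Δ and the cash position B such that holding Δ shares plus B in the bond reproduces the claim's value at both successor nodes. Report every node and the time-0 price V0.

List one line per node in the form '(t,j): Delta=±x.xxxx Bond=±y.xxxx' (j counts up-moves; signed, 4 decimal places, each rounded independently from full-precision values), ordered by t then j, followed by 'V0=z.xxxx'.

Since d<R<u, set p* = (R−d)/(u−d) = 0.8077; price each node as the discounted p*-expectation of its children.
At expiry t=4: V(4,0)=0.0000, V(4,1)=0.0000, V(4,2)=69.0828, V(4,3)=116.3500, V(4,4)=195.9579
(3,0): S=32.0452. Δ = (V_up−V_dn)/(S_up−S_dn) = (0.0000−0.0000)/(41.0179−24.3544) = 0.0000. V = [p*·0.0000 + (1−p*)·0.0000]/1.18 = 0.0000. B = V − Δ·S = 0.0000.
(3,1): S=53.9709. Δ = (V_up−V_dn)/(S_up−S_dn) = (69.0828−0.0000)/(69.0828−41.0179) = 2.4615. V = [p*·69.0828 + (1−p*)·0.0000]/1.18 = 47.2861. B = V − Δ·S = -85.5654.
(3,2): S=90.8984. Δ = (V_up−V_dn)/(S_up−S_dn) = (116.3500−69.0828)/(116.3500−69.0828) = 1.0000. V = [p*·116.3500 + (1−p*)·69.0828]/1.18 = 90.8984. B = V − Δ·S = 0.0000.
(3,3): S=153.0921. Δ = (V_up−V_dn)/(S_up−S_dn) = (195.9579−116.3500)/(195.9579−116.3500) = 1.0000. V = [p*·195.9579 + (1−p*)·116.3500]/1.18 = 153.0921. B = V − Δ·S = 0.0000.
(2,0): S=42.1648. Δ = (V_up−V_dn)/(S_up−S_dn) = (47.2861−0.0000)/(53.9709−32.0452) = 2.1567. V = [p*·47.2861 + (1−p*)·0.0000]/1.18 = 32.3667. B = V − Δ·S = -58.5682.
(2,1): S=71.0144. Δ = (V_up−V_dn)/(S_up−S_dn) = (90.8984−47.2861)/(90.8984−53.9709) = 1.1810. V = [p*·90.8984 + (1−p*)·47.2861]/1.18 = 69.9250. B = V − Δ·S = -13.9448.
(2,2): S=119.6032. Δ = (V_up−V_dn)/(S_up−S_dn) = (153.0921−90.8984)/(153.0921−90.8984) = 1.0000. V = [p*·153.0921 + (1−p*)·90.8984]/1.18 = 119.6032. B = V − Δ·S = 0.0000.
(1,0): S=55.4800. Δ = (V_up−V_dn)/(S_up−S_dn) = (69.9250−32.3667)/(71.0144−42.1648) = 1.3019. V = [p*·69.9250 + (1−p*)·32.3667]/1.18 = 53.1375. B = V − Δ·S = -19.0900.
(1,1): S=93.4400. Δ = (V_up−V_dn)/(S_up−S_dn) = (119.6032−69.9250)/(119.6032−71.0144) = 1.0224. V = [p*·119.6032 + (1−p*)·69.9250]/1.18 = 93.2625. B = V − Δ·S = -2.2726.
(0,0): S=73.0000. Δ = (V_up−V_dn)/(S_up−S_dn) = (93.2625−53.1375)/(93.4400−55.4800) = 1.0570. V = [p*·93.2625 + (1−p*)·53.1375]/1.18 = 72.4967. B = V − Δ·S = -4.6667.
The time-0 hedge costs 72.4967, which is the no-arbitrage price.

(0,0): Delta=1.0570 Bond=-4.6667
(1,0): Delta=1.3019 Bond=-19.0900
(1,1): Delta=1.0224 Bond=-2.2726
(2,0): Delta=2.1567 Bond=-58.5682
(2,1): Delta=1.1810 Bond=-13.9448
(2,2): Delta=1.0000 Bond=0.0000
(3,0): Delta=0.0000 Bond=0.0000
(3,1): Delta=2.4615 Bond=-85.5654
(3,2): Delta=1.0000 Bond=0.0000
(3,3): Delta=1.0000 Bond=0.0000
V0=72.4967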